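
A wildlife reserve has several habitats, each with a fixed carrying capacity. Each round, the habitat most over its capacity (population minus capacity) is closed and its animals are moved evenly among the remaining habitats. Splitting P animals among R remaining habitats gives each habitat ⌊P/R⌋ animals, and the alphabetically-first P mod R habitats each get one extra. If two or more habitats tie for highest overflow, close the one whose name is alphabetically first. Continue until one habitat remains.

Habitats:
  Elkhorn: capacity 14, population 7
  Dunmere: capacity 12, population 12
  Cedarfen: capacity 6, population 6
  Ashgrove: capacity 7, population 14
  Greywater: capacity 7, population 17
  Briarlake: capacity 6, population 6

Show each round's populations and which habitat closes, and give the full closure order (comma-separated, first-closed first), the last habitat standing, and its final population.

Closure order: Greywater, Ashgrove, Briarlake, Cedarfen, Dunmere
Last habitat: Elkhorn with 62 animals

Round 1: Ashgrove=14 Briarlake=6 Cedarfen=6 Dunmere=12 Elkhorn=7 Greywater=17 → close Greywater (overflow 10)
  17÷5 = 3 each, +1 to first 2
Round 2: Ashgrove=18 Briarlake=10 Cedarfen=9 Dunmere=15 Elkhorn=10 → close Ashgrove (overflow 11)
  18÷4 = 4 each, +1 to first 2
Round 3: Briarlake=15 Cedarfen=14 Dunmere=19 Elkhorn=14 → close Briarlake (overflow 9)
  15÷3 = 5 each, +1 to first 0
Round 4: Cedarfen=19 Dunmere=24 Elkhorn=19 → close Cedarfen (overflow 13)
  19÷2 = 9 each, +1 to first 1
Round 5: Dunmere=34 Elkhorn=28 → close Dunmere (overflow 22)
  34÷1 = 34 each, +1 to first 0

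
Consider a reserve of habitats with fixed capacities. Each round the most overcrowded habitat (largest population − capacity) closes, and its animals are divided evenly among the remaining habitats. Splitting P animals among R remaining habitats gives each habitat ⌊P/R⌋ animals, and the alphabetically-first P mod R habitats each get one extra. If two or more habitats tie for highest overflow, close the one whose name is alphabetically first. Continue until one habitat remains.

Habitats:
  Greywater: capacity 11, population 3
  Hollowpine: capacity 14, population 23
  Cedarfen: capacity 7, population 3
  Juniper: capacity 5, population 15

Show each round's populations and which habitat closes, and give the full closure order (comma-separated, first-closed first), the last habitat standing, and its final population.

Closure order: Juniper, Hollowpine, Cedarfen
Last habitat: Greywater with 44 animals

Round 1: Cedarfen=3 Greywater=3 Hollowpine=23 Juniper=15 → close Juniper (overflow 10)
  15÷3 = 5 each, +1 to first 0
Round 2: Cedarfen=8 Greywater=8 Hollowpine=28 → close Hollowpine (overflow 14)
  28÷2 = 14 each, +1 to first 0
Round 3: Cedarfen=22 Greywater=22 → close Cedarfen (overflow 15)
  22÷1 = 22 each, +1 to first 0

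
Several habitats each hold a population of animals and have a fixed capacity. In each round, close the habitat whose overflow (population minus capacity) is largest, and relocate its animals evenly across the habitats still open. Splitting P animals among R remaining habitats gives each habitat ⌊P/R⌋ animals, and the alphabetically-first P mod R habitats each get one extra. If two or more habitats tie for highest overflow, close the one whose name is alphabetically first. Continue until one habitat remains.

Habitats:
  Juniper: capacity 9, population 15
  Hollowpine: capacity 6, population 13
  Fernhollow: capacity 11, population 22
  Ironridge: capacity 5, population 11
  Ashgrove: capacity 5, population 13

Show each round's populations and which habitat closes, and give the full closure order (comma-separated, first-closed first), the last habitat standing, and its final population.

Round 1: Ashgrove=13 Fernhollow=22 Hollowpine=13 Ironridge=11 Juniper=15 → close Fernhollow (overflow 11)
  22÷4 = 5 each, +1 to first 2
Round 2: Ashgrove=19 Hollowpine=19 Ironridge=16 Juniper=20 → close Ashgrove (overflow 14)
  19÷3 = 6 each, +1 to first 1
Round 3: Hollowpine=26 Ironridge=22 Juniper=26 → close Hollowpine (overflow 20)
  26÷2 = 13 each, +1 to first 0
Round 4: Ironridge=35 Juniper=39 → close Ironridge (overflow 30)
  35÷1 = 35 each, +1 to first 0

Closure order: Fernhollow, Ashgrove, Hollowpine, Ironridge
Last habitat: Juniper with 74 animals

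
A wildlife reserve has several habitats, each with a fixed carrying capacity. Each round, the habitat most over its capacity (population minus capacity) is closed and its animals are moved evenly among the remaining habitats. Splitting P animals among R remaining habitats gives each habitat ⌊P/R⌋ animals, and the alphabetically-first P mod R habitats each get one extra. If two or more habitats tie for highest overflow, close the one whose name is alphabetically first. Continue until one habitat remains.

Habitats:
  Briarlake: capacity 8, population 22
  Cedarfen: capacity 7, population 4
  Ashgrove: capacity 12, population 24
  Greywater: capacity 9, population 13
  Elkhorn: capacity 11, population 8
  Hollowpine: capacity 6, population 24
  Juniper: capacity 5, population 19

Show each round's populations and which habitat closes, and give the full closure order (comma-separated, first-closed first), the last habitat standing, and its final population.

Closure order: Hollowpine, Briarlake, Juniper, Ashgrove, Greywater, Cedarfen
Last habitat: Elkhorn with 114 animals

Round 1: Ashgrove=24 Briarlake=22 Cedarfen=4 Elkhorn=8 Greywater=13 Hollowpine=24 Juniper=19 → close Hollowpine (overflow 18)
  24÷6 = 4 each, +1 to first 0
Round 2: Ashgrove=28 Briarlake=26 Cedarfen=8 Elkhorn=12 Greywater=17 Juniper=23 → close Briarlake (overflow 18)
  26÷5 = 5 each, +1 to first 1
Round 3: Ashgrove=34 Cedarfen=13 Elkhorn=17 Greywater=22 Juniper=28 → close Juniper (overflow 23)
  28÷4 = 7 each, +1 to first 0
Round 4: Ashgrove=41 Cedarfen=20 Elkhorn=24 Greywater=29 → close Ashgrove (overflow 29)
  41÷3 = 13 each, +1 to first 2
Round 5: Cedarfen=34 Elkhorn=38 Greywater=42 → close Greywater (overflow 33)
  42÷2 = 21 each, +1 to first 0
Round 6: Cedarfen=55 Elkhorn=59 → close Cedarfen (overflow 48)
  55÷1 = 55 each, +1 to first 0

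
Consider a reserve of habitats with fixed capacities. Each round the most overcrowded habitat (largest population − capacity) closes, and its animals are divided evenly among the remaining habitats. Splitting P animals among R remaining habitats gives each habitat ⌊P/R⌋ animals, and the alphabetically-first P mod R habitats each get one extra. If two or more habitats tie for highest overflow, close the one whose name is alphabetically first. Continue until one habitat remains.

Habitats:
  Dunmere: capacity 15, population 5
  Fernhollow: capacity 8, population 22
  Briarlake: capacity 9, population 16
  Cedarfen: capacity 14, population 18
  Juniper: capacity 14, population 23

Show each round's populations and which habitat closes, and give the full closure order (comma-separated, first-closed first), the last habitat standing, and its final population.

Closure order: Fernhollow, Juniper, Briarlake, Cedarfen
Last habitat: Dunmere with 84 animals

Round 1: Briarlake=16 Cedarfen=18 Dunmere=5 Fernhollow=22 Juniper=23 → close Fernhollow (overflow 14)
  22÷4 = 5 each, +1 to first 2
Round 2: Briarlake=22 Cedarfen=24 Dunmere=10 Juniper=28 → close Juniper (overflow 14)
  28÷3 = 9 each, +1 to first 1
Round 3: Briarlake=32 Cedarfen=33 Dunmere=19 → close Briarlake (overflow 23)
  32÷2 = 16 each, +1 to first 0
Round 4: Cedarfen=49 Dunmere=35 → close Cedarfen (overflow 35)
  49÷1 = 49 each, +1 to first 0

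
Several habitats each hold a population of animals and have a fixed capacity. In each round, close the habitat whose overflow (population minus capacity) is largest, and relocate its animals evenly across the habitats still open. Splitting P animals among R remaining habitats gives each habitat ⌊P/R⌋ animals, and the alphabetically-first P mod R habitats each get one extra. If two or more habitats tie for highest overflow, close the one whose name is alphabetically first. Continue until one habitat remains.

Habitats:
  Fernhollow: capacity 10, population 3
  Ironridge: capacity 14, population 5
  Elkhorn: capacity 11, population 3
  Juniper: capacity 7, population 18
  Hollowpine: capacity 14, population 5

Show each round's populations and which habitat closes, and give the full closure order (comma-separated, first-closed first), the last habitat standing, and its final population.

Closure order: Juniper, Fernhollow, Elkhorn, Hollowpine
Last habitat: Ironridge with 34 animals

Round 1: Elkhorn=3 Fernhollow=3 Hollowpine=5 Ironridge=5 Juniper=18 → close Juniper (overflow 11)
  18÷4 = 4 each, +1 to first 2
Round 2: Elkhorn=8 Fernhollow=8 Hollowpine=9 Ironridge=9 → close Fernhollow (overflow -2)
  8÷3 = 2 each, +1 to first 2
Round 3: Elkhorn=11 Hollowpine=12 Ironridge=11 → close Elkhorn (overflow 0)
  11÷2 = 5 each, +1 to first 1
Round 4: Hollowpine=18 Ironridge=16 → close Hollowpine (overflow 4)
  18÷1 = 18 each, +1 to first 0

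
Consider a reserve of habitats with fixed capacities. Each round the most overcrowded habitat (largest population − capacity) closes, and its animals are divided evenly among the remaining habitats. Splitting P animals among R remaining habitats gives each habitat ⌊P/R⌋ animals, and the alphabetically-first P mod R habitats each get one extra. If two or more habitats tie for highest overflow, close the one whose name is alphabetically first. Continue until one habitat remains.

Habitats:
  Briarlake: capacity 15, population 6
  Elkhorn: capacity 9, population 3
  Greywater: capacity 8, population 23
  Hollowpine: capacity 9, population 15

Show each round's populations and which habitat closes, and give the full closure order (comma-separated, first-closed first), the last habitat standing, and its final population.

Closure order: Greywater, Hollowpine, Elkhorn
Last habitat: Briarlake with 47 animals

Round 1: Briarlake=6 Elkhorn=3 Greywater=23 Hollowpine=15 → close Greywater (overflow 15)
  23÷3 = 7 each, +1 to first 2
Round 2: Briarlake=14 Elkhorn=11 Hollowpine=22 → close Hollowpine (overflow 13)
  22÷2 = 11 each, +1 to first 0
Round 3: Briarlake=25 Elkhorn=22 → close Elkhorn (overflow 13)
  22÷1 = 22 each, +1 to first 0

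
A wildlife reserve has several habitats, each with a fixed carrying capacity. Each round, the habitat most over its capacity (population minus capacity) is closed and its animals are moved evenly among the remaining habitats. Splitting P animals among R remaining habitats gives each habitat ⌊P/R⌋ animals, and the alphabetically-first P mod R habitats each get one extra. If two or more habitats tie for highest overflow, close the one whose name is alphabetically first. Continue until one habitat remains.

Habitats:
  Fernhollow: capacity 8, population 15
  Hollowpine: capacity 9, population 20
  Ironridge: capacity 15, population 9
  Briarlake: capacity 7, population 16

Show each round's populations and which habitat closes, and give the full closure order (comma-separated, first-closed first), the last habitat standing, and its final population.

Round 1: Briarlake=16 Fernhollow=15 Hollowpine=20 Ironridge=9 → close Hollowpine (overflow 11)
  20÷3 = 6 each, +1 to first 2
Round 2: Briarlake=23 Fernhollow=22 Ironridge=15 → close Briarlake (overflow 16)
  23÷2 = 11 each, +1 to first 1
Round 3: Fernhollow=34 Ironridge=26 → close Fernhollow (overflow 26)
  34÷1 = 34 each, +1 to first 0

Closure order: Hollowpine, Briarlake, Fernhollow
Last habitat: Ironridge with 60 animals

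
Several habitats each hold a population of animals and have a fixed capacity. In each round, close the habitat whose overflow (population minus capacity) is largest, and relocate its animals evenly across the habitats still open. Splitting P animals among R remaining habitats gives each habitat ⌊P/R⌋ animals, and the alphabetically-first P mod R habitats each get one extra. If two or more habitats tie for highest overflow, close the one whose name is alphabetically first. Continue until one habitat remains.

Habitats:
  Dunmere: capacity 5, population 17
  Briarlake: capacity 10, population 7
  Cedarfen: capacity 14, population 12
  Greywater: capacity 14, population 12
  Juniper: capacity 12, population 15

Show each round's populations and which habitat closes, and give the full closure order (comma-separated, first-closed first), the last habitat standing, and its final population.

Closure order: Dunmere, Juniper, Briarlake, Cedarfen
Last habitat: Greywater with 63 animals

Round 1: Briarlake=7 Cedarfen=12 Dunmere=17 Greywater=12 Juniper=15 → close Dunmere (overflow 12)
  17÷4 = 4 each, +1 to first 1
Round 2: Briarlake=12 Cedarfen=16 Greywater=16 Juniper=19 → close Juniper (overflow 7)
  19÷3 = 6 each, +1 to first 1
Round 3: Briarlake=19 Cedarfen=22 Greywater=22 → close Briarlake (overflow 9)
  19÷2 = 9 each, +1 to first 1
Round 4: Cedarfen=32 Greywater=31 → close Cedarfen (overflow 18)
  32÷1 = 32 each, +1 to first 0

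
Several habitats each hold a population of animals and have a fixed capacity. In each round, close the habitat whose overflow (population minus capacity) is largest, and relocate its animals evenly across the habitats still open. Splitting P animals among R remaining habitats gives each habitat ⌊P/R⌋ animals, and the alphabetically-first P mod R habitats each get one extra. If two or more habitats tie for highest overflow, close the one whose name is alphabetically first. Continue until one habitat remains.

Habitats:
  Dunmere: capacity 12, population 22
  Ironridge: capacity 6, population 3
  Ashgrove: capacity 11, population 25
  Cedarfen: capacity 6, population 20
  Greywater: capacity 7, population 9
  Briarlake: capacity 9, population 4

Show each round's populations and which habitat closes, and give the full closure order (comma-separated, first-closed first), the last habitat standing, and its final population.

Round 1: Ashgrove=25 Briarlake=4 Cedarfen=20 Dunmere=22 Greywater=9 Ironridge=3 → close Ashgrove (overflow 14)
  25÷5 = 5 each, +1 to first 0
Round 2: Briarlake=9 Cedarfen=25 Dunmere=27 Greywater=14 Ironridge=8 → close Cedarfen (overflow 19)
  25÷4 = 6 each, +1 to first 1
Round 3: Briarlake=16 Dunmere=33 Greywater=20 Ironridge=14 → close Dunmere (overflow 21)
  33÷3 = 11 each, +1 to first 0
Round 4: Briarlake=27 Greywater=31 Ironridge=25 → close Greywater (overflow 24)
  31÷2 = 15 each, +1 to first 1
Round 5: Briarlake=43 Ironridge=40 → close Briarlake (overflow 34)
  43÷1 = 43 each, +1 to first 0

Closure order: Ashgrove, Cedarfen, Dunmere, Greywater, Briarlake
Last habitat: Ironridge with 83 animals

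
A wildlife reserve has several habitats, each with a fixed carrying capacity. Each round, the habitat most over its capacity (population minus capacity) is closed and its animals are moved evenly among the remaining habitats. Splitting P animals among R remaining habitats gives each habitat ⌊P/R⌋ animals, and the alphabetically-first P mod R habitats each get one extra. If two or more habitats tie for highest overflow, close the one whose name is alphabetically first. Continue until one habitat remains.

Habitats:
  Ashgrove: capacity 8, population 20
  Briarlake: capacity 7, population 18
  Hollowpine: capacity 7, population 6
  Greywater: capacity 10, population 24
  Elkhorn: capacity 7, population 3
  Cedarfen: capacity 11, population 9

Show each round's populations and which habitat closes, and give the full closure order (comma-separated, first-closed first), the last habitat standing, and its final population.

Closure order: Greywater, Ashgrove, Briarlake, Cedarfen, Hollowpine
Last habitat: Elkhorn with 80 animals

Round 1: Ashgrove=20 Briarlake=18 Cedarfen=9 Elkhorn=3 Greywater=24 Hollowpine=6 → close Greywater (overflow 14)
  24÷5 = 4 each, +1 to first 4
Round 2: Ashgrove=25 Briarlake=23 Cedarfen=14 Elkhorn=8 Hollowpine=10 → close Ashgrove (overflow 17)
  25÷4 = 6 each, +1 to first 1
Round 3: Briarlake=30 Cedarfen=20 Elkhorn=14 Hollowpine=16 → close Briarlake (overflow 23)
  30÷3 = 10 each, +1 to first 0
Round 4: Cedarfen=30 Elkhorn=24 Hollowpine=26 → close Cedarfen (overflow 19)
  30÷2 = 15 each, +1 to first 0
Round 5: Elkhorn=39 Hollowpine=41 → close Hollowpine (overflow 34)
  41÷1 = 41 each, +1 to first 0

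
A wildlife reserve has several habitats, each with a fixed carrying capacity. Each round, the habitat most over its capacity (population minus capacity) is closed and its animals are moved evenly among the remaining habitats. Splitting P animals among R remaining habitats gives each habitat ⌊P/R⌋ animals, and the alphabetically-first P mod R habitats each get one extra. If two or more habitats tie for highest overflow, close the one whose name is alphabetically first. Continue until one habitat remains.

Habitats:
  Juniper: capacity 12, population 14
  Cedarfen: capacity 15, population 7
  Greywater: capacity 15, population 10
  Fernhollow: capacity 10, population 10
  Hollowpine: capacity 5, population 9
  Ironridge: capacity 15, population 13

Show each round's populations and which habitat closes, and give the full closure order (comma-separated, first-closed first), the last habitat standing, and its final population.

Round 1: Cedarfen=7 Fernhollow=10 Greywater=10 Hollowpine=9 Ironridge=13 Juniper=14 → close Hollowpine (overflow 4)
  9÷5 = 1 each, +1 to first 4
Round 2: Cedarfen=9 Fernhollow=12 Greywater=12 Ironridge=15 Juniper=15 → close Juniper (overflow 3)
  15÷4 = 3 each, +1 to first 3
Round 3: Cedarfen=13 Fernhollow=16 Greywater=16 Ironridge=18 → close Fernhollow (overflow 6)
  16÷3 = 5 each, +1 to first 1
Round 4: Cedarfen=19 Greywater=21 Ironridge=23 → close Ironridge (overflow 8)
  23÷2 = 11 each, +1 to first 1
Round 5: Cedarfen=31 Greywater=32 → close Greywater (overflow 17)
  32÷1 = 32 each, +1 to first 0

Closure order: Hollowpine, Juniper, Fernhollow, Ironridge, Greywater
Last habitat: Cedarfen with 63 animals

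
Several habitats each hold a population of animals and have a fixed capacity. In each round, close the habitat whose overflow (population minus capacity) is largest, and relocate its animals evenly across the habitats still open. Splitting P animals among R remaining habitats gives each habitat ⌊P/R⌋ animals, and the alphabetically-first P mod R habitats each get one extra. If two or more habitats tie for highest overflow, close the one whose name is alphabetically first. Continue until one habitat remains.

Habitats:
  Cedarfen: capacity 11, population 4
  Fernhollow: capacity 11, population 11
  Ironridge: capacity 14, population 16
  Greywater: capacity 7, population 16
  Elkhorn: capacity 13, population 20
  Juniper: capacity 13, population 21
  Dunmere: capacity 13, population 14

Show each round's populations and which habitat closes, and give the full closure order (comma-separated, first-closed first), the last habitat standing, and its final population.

Closure order: Greywater, Elkhorn, Juniper, Dunmere, Fernhollow, Ironridge
Last habitat: Cedarfen with 102 animals

Round 1: Cedarfen=4 Dunmere=14 Elkhorn=20 Fernhollow=11 Greywater=16 Ironridge=16 Juniper=21 → close Greywater (overflow 9)
  16÷6 = 2 each, +1 to first 4
Round 2: Cedarfen=7 Dunmere=17 Elkhorn=23 Fernhollow=14 Ironridge=18 Juniper=23 → close Elkhorn (overflow 10)
  23÷5 = 4 each, +1 to first 3
Round 3: Cedarfen=12 Dunmere=22 Fernhollow=19 Ironridge=22 Juniper=27 → close Juniper (overflow 14)
  27÷4 = 6 each, +1 to first 3
Round 4: Cedarfen=19 Dunmere=29 Fernhollow=26 Ironridge=28 → close Dunmere (overflow 16)
  29÷3 = 9 each, +1 to first 2
Round 5: Cedarfen=29 Fernhollow=36 Ironridge=37 → close Fernhollow (overflow 25)
  36÷2 = 18 each, +1 to first 0
Round 6: Cedarfen=47 Ironridge=55 → close Ironridge (overflow 41)
  55÷1 = 55 each, +1 to first 0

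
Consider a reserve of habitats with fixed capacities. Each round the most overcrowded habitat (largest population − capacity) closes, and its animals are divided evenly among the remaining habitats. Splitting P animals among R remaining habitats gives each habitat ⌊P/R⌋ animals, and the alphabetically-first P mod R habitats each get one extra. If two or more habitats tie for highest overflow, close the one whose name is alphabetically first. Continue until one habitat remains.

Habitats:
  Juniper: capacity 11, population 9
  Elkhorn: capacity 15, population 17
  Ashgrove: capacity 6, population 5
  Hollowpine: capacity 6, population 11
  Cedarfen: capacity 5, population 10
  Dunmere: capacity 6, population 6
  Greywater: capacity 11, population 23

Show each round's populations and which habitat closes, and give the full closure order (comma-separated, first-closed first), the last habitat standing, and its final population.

Round 1: Ashgrove=5 Cedarfen=10 Dunmere=6 Elkhorn=17 Greywater=23 Hollowpine=11 Juniper=9 → close Greywater (overflow 12)
  23÷6 = 3 each, +1 to first 5
Round 2: Ashgrove=9 Cedarfen=14 Dunmere=10 Elkhorn=21 Hollowpine=15 Juniper=12 → close Cedarfen (overflow 9)
  14÷5 = 2 each, +1 to first 4
Round 3: Ashgrove=12 Dunmere=13 Elkhorn=24 Hollowpine=18 Juniper=14 → close Hollowpine (overflow 12)
  18÷4 = 4 each, +1 to first 2
Round 4: Ashgrove=17 Dunmere=18 Elkhorn=28 Juniper=18 → close Elkhorn (overflow 13)
  28÷3 = 9 each, +1 to first 1
Round 5: Ashgrove=27 Dunmere=27 Juniper=27 → close Ashgrove (overflow 21)
  27÷2 = 13 each, +1 to first 1
Round 6: Dunmere=41 Juniper=40 → close Dunmere (overflow 35)
  41÷1 = 41 each, +1 to first 0

Closure order: Greywater, Cedarfen, Hollowpine, Elkhorn, Ashgrove, Dunmere
Last habitat: Juniper with 81 animals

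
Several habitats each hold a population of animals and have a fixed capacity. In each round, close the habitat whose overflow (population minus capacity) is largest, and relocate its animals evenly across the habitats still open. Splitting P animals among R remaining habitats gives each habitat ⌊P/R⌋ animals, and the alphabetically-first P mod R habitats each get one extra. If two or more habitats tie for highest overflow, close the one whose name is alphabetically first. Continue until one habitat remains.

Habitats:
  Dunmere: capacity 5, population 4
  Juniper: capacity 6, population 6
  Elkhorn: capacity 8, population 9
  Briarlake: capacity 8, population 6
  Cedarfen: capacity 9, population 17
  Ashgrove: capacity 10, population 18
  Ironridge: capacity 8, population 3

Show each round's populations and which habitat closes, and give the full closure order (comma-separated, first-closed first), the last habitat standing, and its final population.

Round 1: Ashgrove=18 Briarlake=6 Cedarfen=17 Dunmere=4 Elkhorn=9 Ironridge=3 Juniper=6 → close Ashgrove (overflow 8)
  18÷6 = 3 each, +1 to first 0
Round 2: Briarlake=9 Cedarfen=20 Dunmere=7 Elkhorn=12 Ironridge=6 Juniper=9 → close Cedarfen (overflow 11)
  20÷5 = 4 each, +1 to first 0
Round 3: Briarlake=13 Dunmere=11 Elkhorn=16 Ironridge=10 Juniper=13 → close Elkhorn (overflow 8)
  16÷4 = 4 each, +1 to first 0
Round 4: Briarlake=17 Dunmere=15 Ironridge=14 Juniper=17 → close Juniper (overflow 11)
  17÷3 = 5 each, +1 to first 2
Round 5: Briarlake=23 Dunmere=21 Ironridge=19 → close Dunmere (overflow 16)
  21÷2 = 10 each, +1 to first 1
Round 6: Briarlake=34 Ironridge=29 → close Briarlake (overflow 26)
  34÷1 = 34 each, +1 to first 0

Closure order: Ashgrove, Cedarfen, Elkhorn, Juniper, Dunmere, Briarlake
Last habitat: Ironridge with 63 animals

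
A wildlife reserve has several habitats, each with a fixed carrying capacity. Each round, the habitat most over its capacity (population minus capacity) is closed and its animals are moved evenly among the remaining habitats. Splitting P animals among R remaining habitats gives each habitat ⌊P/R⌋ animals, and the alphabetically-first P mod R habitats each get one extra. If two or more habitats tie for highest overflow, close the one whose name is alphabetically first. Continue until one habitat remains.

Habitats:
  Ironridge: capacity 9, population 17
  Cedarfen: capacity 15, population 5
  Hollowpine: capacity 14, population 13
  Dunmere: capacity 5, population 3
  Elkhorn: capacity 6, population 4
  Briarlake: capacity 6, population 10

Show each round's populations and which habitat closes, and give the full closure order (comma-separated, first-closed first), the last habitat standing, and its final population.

Round 1: Briarlake=10 Cedarfen=5 Dunmere=3 Elkhorn=4 Hollowpine=13 Ironridge=17 → close Ironridge (overflow 8)
  17÷5 = 3 each, +1 to first 2
Round 2: Briarlake=14 Cedarfen=9 Dunmere=6 Elkhorn=7 Hollowpine=16 → close Briarlake (overflow 8)
  14÷4 = 3 each, +1 to first 2
Round 3: Cedarfen=13 Dunmere=10 Elkhorn=10 Hollowpine=19 → close Dunmere (overflow 5)
  10÷3 = 3 each, +1 to first 1
Round 4: Cedarfen=17 Elkhorn=13 Hollowpine=22 → close Hollowpine (overflow 8)
  22÷2 = 11 each, +1 to first 0
Round 5: Cedarfen=28 Elkhorn=24 → close Elkhorn (overflow 18)
  24÷1 = 24 each, +1 to first 0

Closure order: Ironridge, Briarlake, Dunmere, Hollowpine, Elkhorn
Last habitat: Cedarfen with 52 animals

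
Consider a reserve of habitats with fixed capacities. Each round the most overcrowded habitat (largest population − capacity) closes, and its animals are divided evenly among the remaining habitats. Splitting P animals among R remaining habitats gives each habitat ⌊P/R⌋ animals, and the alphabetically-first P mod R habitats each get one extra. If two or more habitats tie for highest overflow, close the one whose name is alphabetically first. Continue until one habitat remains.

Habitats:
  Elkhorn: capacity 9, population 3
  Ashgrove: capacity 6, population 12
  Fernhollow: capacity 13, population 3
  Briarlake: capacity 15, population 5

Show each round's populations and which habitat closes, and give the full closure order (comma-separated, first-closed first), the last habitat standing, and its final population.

Closure order: Ashgrove, Elkhorn, Briarlake
Last habitat: Fernhollow with 23 animals

Round 1: Ashgrove=12 Briarlake=5 Elkhorn=3 Fernhollow=3 → close Ashgrove (overflow 6)
  12÷3 = 4 each, +1 to first 0
Round 2: Briarlake=9 Elkhorn=7 Fernhollow=7 → close Elkhorn (overflow -2)
  7÷2 = 3 each, +1 to first 1
Round 3: Briarlake=13 Fernhollow=10 → close Briarlake (overflow -2)
  13÷1 = 13 each, +1 to first 0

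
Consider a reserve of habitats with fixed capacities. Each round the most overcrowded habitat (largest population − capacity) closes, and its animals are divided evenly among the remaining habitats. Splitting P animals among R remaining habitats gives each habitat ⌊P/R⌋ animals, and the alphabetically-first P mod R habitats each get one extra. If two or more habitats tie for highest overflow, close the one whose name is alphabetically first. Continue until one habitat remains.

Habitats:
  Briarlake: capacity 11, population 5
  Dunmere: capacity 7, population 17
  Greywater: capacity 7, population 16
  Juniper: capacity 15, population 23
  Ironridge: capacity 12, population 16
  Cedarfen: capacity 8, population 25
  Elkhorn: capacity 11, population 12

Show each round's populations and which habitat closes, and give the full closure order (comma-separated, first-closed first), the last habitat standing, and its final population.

Round 1: Briarlake=5 Cedarfen=25 Dunmere=17 Elkhorn=12 Greywater=16 Ironridge=16 Juniper=23 → close Cedarfen (overflow 17)
  25÷6 = 4 each, +1 to first 1
Round 2: Briarlake=10 Dunmere=21 Elkhorn=16 Greywater=20 Ironridge=20 Juniper=27 → close Dunmere (overflow 14)
  21÷5 = 4 each, +1 to first 1
Round 3: Briarlake=15 Elkhorn=20 Greywater=24 Ironridge=24 Juniper=31 → close Greywater (overflow 17)
  24÷4 = 6 each, +1 to first 0
Round 4: Briarlake=21 Elkhorn=26 Ironridge=30 Juniper=37 → close Juniper (overflow 22)
  37÷3 = 12 each, +1 to first 1
Round 5: Briarlake=34 Elkhorn=38 Ironridge=42 → close Ironridge (overflow 30)
  42÷2 = 21 each, +1 to first 0
Round 6: Briarlake=55 Elkhorn=59 → close Elkhorn (overflow 48)
  59÷1 = 59 each, +1 to first 0

Closure order: Cedarfen, Dunmere, Greywater, Juniper, Ironridge, Elkhorn
Last habitat: Briarlake with 114 animals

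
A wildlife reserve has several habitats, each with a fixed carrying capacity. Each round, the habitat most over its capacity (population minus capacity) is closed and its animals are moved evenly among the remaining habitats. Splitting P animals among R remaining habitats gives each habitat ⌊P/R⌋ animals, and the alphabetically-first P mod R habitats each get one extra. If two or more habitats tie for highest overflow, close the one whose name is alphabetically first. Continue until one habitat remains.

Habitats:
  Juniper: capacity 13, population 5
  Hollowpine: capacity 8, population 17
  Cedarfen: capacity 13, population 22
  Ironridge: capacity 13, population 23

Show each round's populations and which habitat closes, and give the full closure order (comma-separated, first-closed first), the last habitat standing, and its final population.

Round 1: Cedarfen=22 Hollowpine=17 Ironridge=23 Juniper=5 → close Ironridge (overflow 10)
  23÷3 = 7 each, +1 to first 2
Round 2: Cedarfen=30 Hollowpine=25 Juniper=12 → close Cedarfen (overflow 17)
  30÷2 = 15 each, +1 to first 0
Round 3: Hollowpine=40 Juniper=27 → close Hollowpine (overflow 32)
  40÷1 = 40 each, +1 to first 0

Closure order: Ironridge, Cedarfen, Hollowpine
Last habitat: Juniper with 67 animals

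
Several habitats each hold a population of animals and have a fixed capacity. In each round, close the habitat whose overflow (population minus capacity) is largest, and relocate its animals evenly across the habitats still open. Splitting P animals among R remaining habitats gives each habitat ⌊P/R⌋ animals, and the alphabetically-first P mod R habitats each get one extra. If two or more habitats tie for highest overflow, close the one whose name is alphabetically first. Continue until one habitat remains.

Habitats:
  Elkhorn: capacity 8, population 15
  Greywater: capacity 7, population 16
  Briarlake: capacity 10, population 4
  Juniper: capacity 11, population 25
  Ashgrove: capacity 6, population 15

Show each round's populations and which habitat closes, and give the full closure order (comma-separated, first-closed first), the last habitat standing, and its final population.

Round 1: Ashgrove=15 Briarlake=4 Elkhorn=15 Greywater=16 Juniper=25 → close Juniper (overflow 14)
  25÷4 = 6 each, +1 to first 1
Round 2: Ashgrove=22 Briarlake=10 Elkhorn=21 Greywater=22 → close Ashgrove (overflow 16)
  22÷3 = 7 each, +1 to first 1
Round 3: Briarlake=18 Elkhorn=28 Greywater=29 → close Greywater (overflow 22)
  29÷2 = 14 each, +1 to first 1
Round 4: Briarlake=33 Elkhorn=42 → close Elkhorn (overflow 34)
  42÷1 = 42 each, +1 to first 0

Closure order: Juniper, Ashgrove, Greywater, Elkhorn
Last habitat: Briarlake with 75 animals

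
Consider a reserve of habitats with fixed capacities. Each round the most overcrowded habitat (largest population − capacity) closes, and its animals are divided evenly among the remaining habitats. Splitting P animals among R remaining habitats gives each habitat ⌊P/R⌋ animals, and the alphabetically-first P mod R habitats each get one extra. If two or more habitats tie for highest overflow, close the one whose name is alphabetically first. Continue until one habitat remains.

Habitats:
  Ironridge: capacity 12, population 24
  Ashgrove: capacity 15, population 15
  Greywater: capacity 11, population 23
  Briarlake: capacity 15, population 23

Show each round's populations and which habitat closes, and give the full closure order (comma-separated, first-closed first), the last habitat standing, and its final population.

Round 1: Ashgrove=15 Briarlake=23 Greywater=23 Ironridge=24 → close Greywater (overflow 12)
  23÷3 = 7 each, +1 to first 2
Round 2: Ashgrove=23 Briarlake=31 Ironridge=31 → close Ironridge (overflow 19)
  31÷2 = 15 each, +1 to first 1
Round 3: Ashgrove=39 Briarlake=46 → close Briarlake (overflow 31)
  46÷1 = 46 each, +1 to first 0

Closure order: Greywater, Ironridge, Briarlake
Last habitat: Ashgrove with 85 animals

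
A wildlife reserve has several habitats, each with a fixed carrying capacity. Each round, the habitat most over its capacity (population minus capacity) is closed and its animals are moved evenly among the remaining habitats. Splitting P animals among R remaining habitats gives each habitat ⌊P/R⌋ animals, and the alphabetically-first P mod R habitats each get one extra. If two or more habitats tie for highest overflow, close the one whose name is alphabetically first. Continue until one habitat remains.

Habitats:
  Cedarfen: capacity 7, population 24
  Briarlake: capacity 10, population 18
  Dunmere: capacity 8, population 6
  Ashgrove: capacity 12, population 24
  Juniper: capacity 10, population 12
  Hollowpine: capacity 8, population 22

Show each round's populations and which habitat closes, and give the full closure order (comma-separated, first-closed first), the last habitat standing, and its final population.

Closure order: Cedarfen, Hollowpine, Ashgrove, Briarlake, Juniper
Last habitat: Dunmere with 106 animals

Round 1: Ashgrove=24 Briarlake=18 Cedarfen=24 Dunmere=6 Hollowpine=22 Juniper=12 → close Cedarfen (overflow 17)
  24÷5 = 4 each, +1 to first 4
Round 2: Ashgrove=29 Briarlake=23 Dunmere=11 Hollowpine=27 Juniper=16 → close Hollowpine (overflow 19)
  27÷4 = 6 each, +1 to first 3
Round 3: Ashgrove=36 Briarlake=30 Dunmere=18 Juniper=22 → close Ashgrove (overflow 24)
  36÷3 = 12 each, +1 to first 0
Round 4: Briarlake=42 Dunmere=30 Juniper=34 → close Briarlake (overflow 32)
  42÷2 = 21 each, +1 to first 0
Round 5: Dunmere=51 Juniper=55 → close Juniper (overflow 45)
  55÷1 = 55 each, +1 to first 0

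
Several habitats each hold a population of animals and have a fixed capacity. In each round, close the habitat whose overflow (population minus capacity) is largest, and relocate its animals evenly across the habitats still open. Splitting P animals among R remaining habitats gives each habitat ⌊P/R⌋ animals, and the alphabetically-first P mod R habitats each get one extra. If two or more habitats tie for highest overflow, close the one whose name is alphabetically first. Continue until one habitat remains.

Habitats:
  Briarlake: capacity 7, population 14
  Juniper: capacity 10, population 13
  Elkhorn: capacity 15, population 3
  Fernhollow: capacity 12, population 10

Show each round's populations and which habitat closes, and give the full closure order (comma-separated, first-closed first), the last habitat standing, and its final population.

Round 1: Briarlake=14 Elkhorn=3 Fernhollow=10 Juniper=13 → close Briarlake (overflow 7)
  14÷3 = 4 each, +1 to first 2
Round 2: Elkhorn=8 Fernhollow=15 Juniper=17 → close Juniper (overflow 7)
  17÷2 = 8 each, +1 to first 1
Round 3: Elkhorn=17 Fernhollow=23 → close Fernhollow (overflow 11)
  23÷1 = 23 each, +1 to first 0

Closure order: Briarlake, Juniper, Fernhollow
Last habitat: Elkhorn with 40 animals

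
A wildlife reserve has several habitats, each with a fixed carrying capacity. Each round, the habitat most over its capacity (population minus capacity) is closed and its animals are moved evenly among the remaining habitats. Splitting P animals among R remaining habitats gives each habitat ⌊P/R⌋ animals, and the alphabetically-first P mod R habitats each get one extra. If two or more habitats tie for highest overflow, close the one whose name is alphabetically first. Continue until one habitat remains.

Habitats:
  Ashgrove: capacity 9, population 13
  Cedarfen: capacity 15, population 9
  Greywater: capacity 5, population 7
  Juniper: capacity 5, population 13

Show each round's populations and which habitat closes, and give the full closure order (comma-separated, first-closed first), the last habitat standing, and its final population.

Closure order: Juniper, Ashgrove, Greywater
Last habitat: Cedarfen with 42 animals

Round 1: Ashgrove=13 Cedarfen=9 Greywater=7 Juniper=13 → close Juniper (overflow 8)
  13÷3 = 4 each, +1 to first 1
Round 2: Ashgrove=18 Cedarfen=13 Greywater=11 → close Ashgrove (overflow 9)
  18÷2 = 9 each, +1 to first 0
Round 3: Cedarfen=22 Greywater=20 → close Greywater (overflow 15)
  20÷1 = 20 each, +1 to first 0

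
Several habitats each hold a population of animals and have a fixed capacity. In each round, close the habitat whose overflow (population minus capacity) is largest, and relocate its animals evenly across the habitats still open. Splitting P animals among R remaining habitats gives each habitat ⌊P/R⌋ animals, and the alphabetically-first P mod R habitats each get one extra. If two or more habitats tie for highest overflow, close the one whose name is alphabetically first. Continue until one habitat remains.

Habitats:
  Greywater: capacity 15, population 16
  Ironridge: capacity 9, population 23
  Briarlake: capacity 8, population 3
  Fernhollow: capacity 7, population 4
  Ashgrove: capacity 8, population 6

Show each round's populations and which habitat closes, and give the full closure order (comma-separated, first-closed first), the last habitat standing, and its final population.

Round 1: Ashgrove=6 Briarlake=3 Fernhollow=4 Greywater=16 Ironridge=23 → close Ironridge (overflow 14)
  23÷4 = 5 each, +1 to first 3
Round 2: Ashgrove=12 Briarlake=9 Fernhollow=10 Greywater=21 → close Greywater (overflow 6)
  21÷3 = 7 each, +1 to first 0
Round 3: Ashgrove=19 Briarlake=16 Fernhollow=17 → close Ashgrove (overflow 11)
  19÷2 = 9 each, +1 to first 1
Round 4: Briarlake=26 Fernhollow=26 → close Fernhollow (overflow 19)
  26÷1 = 26 each, +1 to first 0

Closure order: Ironridge, Greywater, Ashgrove, Fernhollow
Last habitat: Briarlake with 52 animals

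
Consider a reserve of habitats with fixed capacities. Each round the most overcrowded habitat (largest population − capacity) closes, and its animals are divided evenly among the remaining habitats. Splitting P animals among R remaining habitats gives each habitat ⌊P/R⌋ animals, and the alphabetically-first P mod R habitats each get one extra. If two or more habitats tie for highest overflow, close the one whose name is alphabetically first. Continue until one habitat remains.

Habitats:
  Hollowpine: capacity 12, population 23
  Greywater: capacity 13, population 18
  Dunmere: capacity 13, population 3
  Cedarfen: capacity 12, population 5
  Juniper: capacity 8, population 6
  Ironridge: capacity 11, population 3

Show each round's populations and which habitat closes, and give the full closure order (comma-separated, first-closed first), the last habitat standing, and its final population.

Round 1: Cedarfen=5 Dunmere=3 Greywater=18 Hollowpine=23 Ironridge=3 Juniper=6 → close Hollowpine (overflow 11)
  23÷5 = 4 each, +1 to first 3
Round 2: Cedarfen=10 Dunmere=8 Greywater=23 Ironridge=7 Juniper=10 → close Greywater (overflow 10)
  23÷4 = 5 each, +1 to first 3
Round 3: Cedarfen=16 Dunmere=14 Ironridge=13 Juniper=15 → close Juniper (overflow 7)
  15÷3 = 5 each, +1 to first 0
Round 4: Cedarfen=21 Dunmere=19 Ironridge=18 → close Cedarfen (overflow 9)
  21÷2 = 10 each, +1 to first 1
Round 5: Dunmere=30 Ironridge=28 → close Dunmere (overflow 17)
  30÷1 = 30 each, +1 to first 0

Closure order: Hollowpine, Greywater, Juniper, Cedarfen, Dunmere
Last habitat: Ironridge with 58 animals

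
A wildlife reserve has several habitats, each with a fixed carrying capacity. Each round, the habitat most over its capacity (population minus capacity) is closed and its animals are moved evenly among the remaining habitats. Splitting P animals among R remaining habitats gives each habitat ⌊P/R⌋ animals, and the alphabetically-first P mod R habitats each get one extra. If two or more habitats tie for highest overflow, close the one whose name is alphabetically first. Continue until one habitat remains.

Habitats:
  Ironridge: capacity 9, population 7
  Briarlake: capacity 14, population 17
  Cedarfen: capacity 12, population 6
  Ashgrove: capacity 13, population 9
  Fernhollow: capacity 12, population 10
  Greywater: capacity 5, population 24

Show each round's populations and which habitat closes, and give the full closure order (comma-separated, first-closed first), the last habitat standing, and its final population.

Round 1: Ashgrove=9 Briarlake=17 Cedarfen=6 Fernhollow=10 Greywater=24 Ironridge=7 → close Greywater (overflow 19)
  24÷5 = 4 each, +1 to first 4
Round 2: Ashgrove=14 Briarlake=22 Cedarfen=11 Fernhollow=15 Ironridge=11 → close Briarlake (overflow 8)
  22÷4 = 5 each, +1 to first 2
Round 3: Ashgrove=20 Cedarfen=17 Fernhollow=20 Ironridge=16 → close Fernhollow (overflow 8)
  20÷3 = 6 each, +1 to first 2
Round 4: Ashgrove=27 Cedarfen=24 Ironridge=22 → close Ashgrove (overflow 14)
  27÷2 = 13 each, +1 to first 1
Round 5: Cedarfen=38 Ironridge=35 → close Cedarfen (overflow 26)
  38÷1 = 38 each, +1 to first 0

Closure order: Greywater, Briarlake, Fernhollow, Ashgrove, Cedarfen
Last habitat: Ironridge with 73 animals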